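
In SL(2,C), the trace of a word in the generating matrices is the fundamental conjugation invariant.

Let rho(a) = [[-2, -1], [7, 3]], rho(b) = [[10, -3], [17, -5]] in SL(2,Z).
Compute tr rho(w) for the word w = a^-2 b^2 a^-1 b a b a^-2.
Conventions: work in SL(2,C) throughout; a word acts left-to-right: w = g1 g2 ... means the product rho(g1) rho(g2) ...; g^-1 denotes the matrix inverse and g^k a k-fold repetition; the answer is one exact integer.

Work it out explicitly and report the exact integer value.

rho(a^-1) = [[3, 1], [-7, -2]]
... * rho(a^-1) = [[3, 1], [-7, -2]]  ->  [[2, 1], [-7, -3]]
... * rho(b) = [[10, -3], [17, -5]]  ->  [[37, -11], [-121, 36]]
... * rho(b) = [[10, -3], [17, -5]]  ->  [[183, -56], [-598, 183]]
... * rho(a^-1) = [[3, 1], [-7, -2]]  ->  [[941, 295], [-3075, -964]]
... * rho(b) = [[10, -3], [17, -5]]  ->  [[14425, -4298], [-47138, 14045]]
... * rho(a) = [[-2, -1], [7, 3]]  ->  [[-58936, -27319], [192591, 89273]]
... * rho(b) = [[10, -3], [17, -5]]  ->  [[-1053783, 313403], [3443551, -1024138]]
... * rho(a^-1) = [[3, 1], [-7, -2]]  ->  [[-5355170, -1680589], [17499619, 5491827]]
... * rho(a^-1) = [[3, 1], [-7, -2]]  ->  [[-4301387, -1993992], [14056068, 6515965]]
tr = -4301387 + 6515965 = 2214578

2214578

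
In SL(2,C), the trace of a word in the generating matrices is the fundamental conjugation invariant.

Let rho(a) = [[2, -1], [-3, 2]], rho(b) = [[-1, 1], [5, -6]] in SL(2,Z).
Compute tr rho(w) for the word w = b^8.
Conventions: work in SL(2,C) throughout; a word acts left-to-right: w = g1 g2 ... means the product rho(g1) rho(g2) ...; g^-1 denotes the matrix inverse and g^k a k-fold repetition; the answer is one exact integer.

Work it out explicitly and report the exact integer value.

rho(b) = [[-1, 1], [5, -6]]
... * rho(b) = [[-1, 1], [5, -6]]  ->  [[6, -7], [-35, 41]]
... * rho(b) = [[-1, 1], [5, -6]]  ->  [[-41, 48], [240, -281]]
... * rho(b) = [[-1, 1], [5, -6]]  ->  [[281, -329], [-1645, 1926]]
... * rho(b) = [[-1, 1], [5, -6]]  ->  [[-1926, 2255], [11275, -13201]]
... * rho(b) = [[-1, 1], [5, -6]]  ->  [[13201, -15456], [-77280, 90481]]
... * rho(b) = [[-1, 1], [5, -6]]  ->  [[-90481, 105937], [529685, -620166]]
... * rho(b) = [[-1, 1], [5, -6]]  ->  [[620166, -726103], [-3630515, 4250681]]
tr = 620166 + 4250681 = 4870847

4870847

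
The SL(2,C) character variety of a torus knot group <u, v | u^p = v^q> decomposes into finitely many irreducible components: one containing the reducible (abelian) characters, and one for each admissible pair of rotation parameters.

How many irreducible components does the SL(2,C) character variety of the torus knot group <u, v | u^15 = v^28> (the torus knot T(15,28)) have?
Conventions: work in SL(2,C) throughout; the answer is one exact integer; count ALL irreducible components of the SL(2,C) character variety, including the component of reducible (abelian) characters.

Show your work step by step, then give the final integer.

190

Gamma = < u, v | u^15 = v^28 > (torus knot T(15,28)); the central element u^15 = v^28 acts as +I or -I in any irreducible SL(2,C) representation.
On an irreducible component, tr(u) is locked at 2*cos(pi*alpha/15) for some alpha in 1..14, and tr(v) at 2*cos(pi*beta/28) for some beta in 1..27.
Consistency of u^15 = (-1)^alpha I with v^28 = (-1)^beta I forces alpha = beta (mod 2).
Counting: 7 odd alphas x 14 odd betas + 7 even alphas x 13 even betas = 98 + 91 = 189.
Total: 189 irreducible-character components + 1 reducible (abelian) component = 190.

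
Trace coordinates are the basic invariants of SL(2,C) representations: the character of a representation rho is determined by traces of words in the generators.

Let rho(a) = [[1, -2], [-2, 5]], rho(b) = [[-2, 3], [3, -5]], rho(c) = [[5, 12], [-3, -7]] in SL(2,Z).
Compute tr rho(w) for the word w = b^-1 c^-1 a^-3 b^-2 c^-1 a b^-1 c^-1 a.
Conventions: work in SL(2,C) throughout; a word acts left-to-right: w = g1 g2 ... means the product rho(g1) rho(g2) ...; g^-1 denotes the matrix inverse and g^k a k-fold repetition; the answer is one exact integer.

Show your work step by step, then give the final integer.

-82301964

rho(b^-1) = [[-5, -3], [-3, -2]]
... * rho(c^-1) = [[-7, -12], [3, 5]]  ->  [[26, 45], [15, 26]]
... * rho(a^-1) = [[5, 2], [2, 1]]  ->  [[220, 97], [127, 56]]
... * rho(a^-1) = [[5, 2], [2, 1]]  ->  [[1294, 537], [747, 310]]
... * rho(a^-1) = [[5, 2], [2, 1]]  ->  [[7544, 3125], [4355, 1804]]
... * rho(b^-1) = [[-5, -3], [-3, -2]]  ->  [[-47095, -28882], [-27187, -16673]]
... * rho(b^-1) = [[-5, -3], [-3, -2]]  ->  [[322121, 199049], [185954, 114907]]
... * rho(c^-1) = [[-7, -12], [3, 5]]  ->  [[-1657700, -2870207], [-956957, -1656913]]
... * rho(a) = [[1, -2], [-2, 5]]  ->  [[4082714, -11035635], [2356869, -6370651]]
... * rho(b^-1) = [[-5, -3], [-3, -2]]  ->  [[12693335, 9823128], [7327608, 5670695]]
... * rho(c^-1) = [[-7, -12], [3, 5]]  ->  [[-59383961, -103204380], [-34281171, -59577821]]
... * rho(a) = [[1, -2], [-2, 5]]  ->  [[147024799, -397253978], [84874471, -229326763]]
tr = 147024799 + -229326763 = -82301964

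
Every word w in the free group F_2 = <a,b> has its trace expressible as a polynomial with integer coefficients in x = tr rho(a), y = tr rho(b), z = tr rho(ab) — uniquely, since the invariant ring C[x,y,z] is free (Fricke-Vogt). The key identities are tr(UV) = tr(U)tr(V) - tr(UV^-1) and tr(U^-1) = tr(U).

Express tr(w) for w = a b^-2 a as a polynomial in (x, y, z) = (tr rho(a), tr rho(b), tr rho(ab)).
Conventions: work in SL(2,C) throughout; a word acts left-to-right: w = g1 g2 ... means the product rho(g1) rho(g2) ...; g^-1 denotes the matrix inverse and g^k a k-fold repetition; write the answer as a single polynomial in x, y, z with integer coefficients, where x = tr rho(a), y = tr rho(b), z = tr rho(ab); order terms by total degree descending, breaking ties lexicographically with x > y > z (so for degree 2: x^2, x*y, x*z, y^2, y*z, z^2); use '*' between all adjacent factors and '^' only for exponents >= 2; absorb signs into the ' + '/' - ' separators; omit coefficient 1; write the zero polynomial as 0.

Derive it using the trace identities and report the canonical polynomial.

x^2*y^2 - x*y*z - x^2 - y^2 + 2

trace(a^2) = trace(a) * trace(a) - trace(1)   [square of a] = x^2 - 2
reduce: trace(a^2 b) = trace(a) * trace(b a) - trace(b)   [square of a] = x*z - y
so trace(a^2 b^-1) = trace(a^2) * trace(b) - trace(a^2 b)   [inverse elimination on b] = x^2*y - x*z - y
so trace(a b^-2 a) = trace(a^2 b^-1) * trace(b) - trace(a^2)   [inverse elimination on b] = x^2*y^2 - x*y*z - x^2 - y^2 + 2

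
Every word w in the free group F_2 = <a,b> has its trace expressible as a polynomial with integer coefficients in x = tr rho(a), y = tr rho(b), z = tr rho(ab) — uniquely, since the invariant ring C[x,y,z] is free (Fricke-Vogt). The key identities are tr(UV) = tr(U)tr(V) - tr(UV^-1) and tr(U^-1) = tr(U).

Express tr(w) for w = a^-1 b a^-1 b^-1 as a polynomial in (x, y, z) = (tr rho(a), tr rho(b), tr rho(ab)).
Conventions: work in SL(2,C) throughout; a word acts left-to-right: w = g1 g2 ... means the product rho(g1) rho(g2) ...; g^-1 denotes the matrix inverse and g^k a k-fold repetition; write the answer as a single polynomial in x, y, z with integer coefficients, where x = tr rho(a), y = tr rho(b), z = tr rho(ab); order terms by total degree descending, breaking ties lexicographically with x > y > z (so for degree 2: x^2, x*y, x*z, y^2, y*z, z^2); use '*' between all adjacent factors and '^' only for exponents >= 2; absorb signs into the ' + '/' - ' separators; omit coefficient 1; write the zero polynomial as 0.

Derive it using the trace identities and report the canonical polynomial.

x*y*z - y^2 - z^2 + 2

tr(a^-1) = tr(a) = x
tr(a b a) = tr(a) tr(b a) - tr(b)   [square of a] = x*z - y
tr(a b a b) = tr(b a) tr(b a) - tr(1)   [split at a repeated b] = z^2 - 2
tr(b a b^-1 a) = tr(a b a) tr(b) - tr(a b a b)   [inverse elimination on b] = x*y*z - y^2 - z^2 + 2
tr(b^-1 a^-1 b a) = tr(b a b^-1) tr(a) - tr(b a b^-1 a)   [inverse elimination on a] = -x*y*z + x^2 + y^2 + z^2 - 2
tr(a^-1 b a^-1 b^-1) = tr(b^-1 a^-1 b) tr(a) - tr(b^-1 a^-1 b a)   [inverse elimination on a] = x*y*z - y^2 - z^2 + 2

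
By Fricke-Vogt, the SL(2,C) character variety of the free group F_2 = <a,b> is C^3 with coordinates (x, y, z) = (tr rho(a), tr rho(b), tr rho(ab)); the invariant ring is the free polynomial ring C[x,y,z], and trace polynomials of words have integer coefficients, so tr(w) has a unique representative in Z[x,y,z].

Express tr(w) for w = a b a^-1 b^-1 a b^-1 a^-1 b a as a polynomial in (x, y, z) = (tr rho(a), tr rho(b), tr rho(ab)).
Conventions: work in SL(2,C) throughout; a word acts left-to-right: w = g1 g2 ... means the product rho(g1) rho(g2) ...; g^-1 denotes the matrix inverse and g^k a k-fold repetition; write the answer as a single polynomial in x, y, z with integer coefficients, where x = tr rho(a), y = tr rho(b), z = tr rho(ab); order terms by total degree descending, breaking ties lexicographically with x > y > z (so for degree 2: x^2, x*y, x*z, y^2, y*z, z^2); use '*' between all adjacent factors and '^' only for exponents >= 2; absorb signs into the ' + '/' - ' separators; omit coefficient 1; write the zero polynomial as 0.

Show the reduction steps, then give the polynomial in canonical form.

tr(b^2 a) = tr(b) tr(a b) - tr(a)   [square of b] = y*z - x
and tr(b^2) = tr(b) tr(b) - tr(1)   [square of b] = y^2 - 2
tr(a b^2 a) = tr(a) tr(b^2 a) - tr(b^2)   [square of a] = x*y*z - x^2 - y^2 + 2
and tr(b a^3 b) = tr(a) tr(a b^2 a) - tr(a b^2)   [square of a] = x^2*y*z - x^3 - x*y^2 - y*z + 3*x
tr(b a b a) = tr(a b) tr(a b) - tr(1)   [split at a repeated a] = z^2 - 2
next, tr(b a b a^2) = tr(a) tr(b a b a) - tr(b a b)   [square of a] = x*z^2 - y*z - x
next, tr(b a^3 b a) = tr(a) tr(b a b a^2) - tr(b a b a)   [square of a] = x^2*z^2 - x*y*z - x^2 - z^2 + 2
tr(a^2 b a^-1 b a) = tr(b a^3 b) tr(a) - tr(b a^3 b a)   [inverse elimination on a] = x^3*y*z - x^4 - x^2*y^2 - x^2*z^2 + 4*x^2 + z^2 - 2
next, tr(a^2 b a^2 b) = tr(a) tr(b a^2 b a) - tr(b a^2 b)   [square of a] = x^2*z^2 - 2*x*y*z + y^2 - 2
and tr(b a^2) = tr(a) tr(b a) - tr(b)   [square of a] = x*z - y
and tr(a b a^2) = tr(a) tr(b a^2) - tr(b a)   [square of a] = x^2*z - x*y - z
and tr(a^2 b a^2) = tr(a) tr(a b a^2) - tr(a b a)   [square of a] = x^3*z - x^2*y - 2*x*z + y
next, tr(b a^2 b a^2 b) = tr(b) tr(a^2 b a^2 b) - tr(a^2 b a^2)   [square of b] = x^2*y*z^2 - x^3*z - 2*x*y^2*z + x^2*y + y^3 + 2*x*z - 3*y
and tr(b a b a b a) = tr(a b) tr(a b a b) - tr(a^-1 b^-1)   [split at a repeated a] = z^3 - 3*z
tr(b a b a b) = tr(b) tr(a b a b) - tr(a b a)   [square of b] = y*z^2 - x*z - y
tr(b a^2 b a b a) = tr(a) tr(b a b a b a) - tr(b a b a b)   [square of a] = x*z^3 - y*z^2 - 2*x*z + y
tr(b a^2 b a b) = tr(b) tr(a^2 b a b) - tr(a^2 b a)   [square of b] = x*y*z^2 - x^2*z - y^2*z + z
tr(b a^2 b a^2 b a) = tr(a) tr(b a^2 b a b a) - tr(b a^2 b a b)   [square of a] = x^2*z^3 - 2*x*y*z^2 - x^2*z + y^2*z + x*y - z
next, tr(a b a^2 b a^-1 b a) = tr(b a^2 b a^2 b) tr(a) - tr(b a^2 b a^2 b a)   [inverse elimination on a] = x^3*y*z^2 - x^4*z - 2*x^2*y^2*z - x^2*z^3 + x^3*y + x*y^3 + 2*x*y*z^2 + 3*x^2*z - y^2*z - 4*x*y + z
next, tr(b^2 a b a b a) = tr(b) tr(a b a b a b) - tr(a b a b a)   [square of b] = y*z^3 - x*z^2 - 2*y*z + x
tr(b^2 a b a b) = tr(b) tr(a b a b^2) - tr(a b a b)   [square of b] = y^2*z^2 - x*y*z - y^2 - z^2 + 2
tr(b a b a b a^2 b) = tr(a) tr(b^2 a b a b a) - tr(b^2 a b a b)   [square of a] = x*y*z^3 - x^2*z^2 - y^2*z^2 - x*y*z + x^2 + y^2 + z^2 - 2
and tr(b a b a b a b a) = tr(a b) tr(a b a b a b) - tr(a^-1 b^-1 a^-1 b^-1)   [split at a repeated a] = z^4 - 4*z^2 + 2
next, tr(b a b a b a^2 b a) = tr(a) tr(b a b a b a b a) - tr(b a b a b a b)   [square of a] = x*z^4 - y*z^3 - 3*x*z^2 + 2*y*z + x
and tr(a b a^2 b a^-1 b a b) = tr(b a b a b a^2 b) tr(a) - tr(b a b a b a^2 b a)   [inverse elimination on a] = x^2*y*z^3 - x^3*z^2 - x*y^2*z^2 - x*z^4 - x^2*y*z + y*z^3 + x^3 + x*y^2 + 4*x*z^2 - 2*y*z - 3*x
next, tr(b a^2 b a^-1 b a b^-1 a) = tr(a b a^2 b a^-1 b a) tr(b) - tr(a b a^2 b a^-1 b a b)   [inverse elimination on b] = x^3*y^2*z^2 - x^4*y*z - 2*x^2*y^3*z - 2*x^2*y*z^3 + x^3*y^2 + x^3*z^2 + x*y^4 + 3*x*y^2*z^2 + x*z^4 + 4*x^2*y*z - y^3*z - y*z^3 - x^3 - 5*x*y^2 - 4*x*z^2 + 3*y*z + 3*x
next, tr(a b^-1 a^-1 b a^2 b a^-1 b) = tr(b a^2 b a^-1 b a b^-1) tr(a) - tr(b a^2 b a^-1 b a b^-1 a)   [inverse elimination on a] = -x^3*y^2*z^2 + 2*x^4*y*z + 2*x^2*y^3*z + 2*x^2*y*z^3 - x^5 - 2*x^3*y^2 - 2*x^3*z^2 - x*y^4 - 3*x*y^2*z^2 - x*z^4 - 4*x^2*y*z + y^3*z + y*z^3 + 5*x^3 + 5*x*y^2 + 5*x*z^2 - 3*y*z - 5*x
next, tr(a b a^-1 b^-1 a b^-1 a^-1 b a) = tr(a b^-1 a^-1 b a^2 b a^-1) tr(b) - tr(a b^-1 a^-1 b a^2 b a^-1 b)   [inverse elimination on b] = x^3*y^2*z^2 - 2*x^4*y*z - 2*x^2*y^3*z - 2*x^2*y*z^3 + x^5 + 2*x^3*y^2 + 2*x^3*z^2 + x*y^4 + 3*x*y^2*z^2 + x*z^4 + 4*x^2*y*z - y^3*z - y*z^3 - 5*x^3 - 5*x*y^2 - 5*x*z^2 + 4*y*z + 5*x

x^3*y^2*z^2 - 2*x^4*y*z - 2*x^2*y^3*z - 2*x^2*y*z^3 + x^5 + 2*x^3*y^2 + 2*x^3*z^2 + x*y^4 + 3*x*y^2*z^2 + x*z^4 + 4*x^2*y*z - y^3*z - y*z^3 - 5*x^3 - 5*x*y^2 - 5*x*z^2 + 4*y*z + 5*x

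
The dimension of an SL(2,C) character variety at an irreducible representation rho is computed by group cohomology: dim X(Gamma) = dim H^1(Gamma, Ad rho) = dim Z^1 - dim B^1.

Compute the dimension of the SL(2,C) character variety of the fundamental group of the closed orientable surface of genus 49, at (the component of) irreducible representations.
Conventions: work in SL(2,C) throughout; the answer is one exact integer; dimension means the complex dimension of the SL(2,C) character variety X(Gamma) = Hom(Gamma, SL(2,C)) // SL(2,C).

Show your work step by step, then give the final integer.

The genus-49 surface group: 2g = 98 generators, one relator prod [a_i, b_i].
A cocycle assigns one sl_2 vector per generator subject to the relator condition d_2(z) = 0: dim of the unconstrained space is 3*2g = 294.
At an irreducible rho, H^2 = coker(d_2) vanishes (Poincare duality: H^2 is dual to H^0 = invariants = 0), so d_2 is surjective onto sl_2 and dim Z^1 = 294 - 3 = 291.
Coboundaries contribute dim B^1 = 3 (injective at irreducible rho).
dim X = dim H^1 = 291 - 3 = 288.

288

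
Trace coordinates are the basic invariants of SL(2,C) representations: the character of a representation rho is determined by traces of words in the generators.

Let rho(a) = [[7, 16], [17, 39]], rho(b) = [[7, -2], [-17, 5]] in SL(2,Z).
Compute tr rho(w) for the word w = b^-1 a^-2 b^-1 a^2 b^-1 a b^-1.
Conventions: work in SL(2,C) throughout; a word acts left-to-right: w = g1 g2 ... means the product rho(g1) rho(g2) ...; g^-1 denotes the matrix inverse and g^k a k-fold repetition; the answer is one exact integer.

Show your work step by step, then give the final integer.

rho(b^-1) = [[5, 2], [17, 7]]
... * rho(a^-1) = [[39, -16], [-17, 7]]  ->  [[161, -66], [544, -223]]
... * rho(a^-1) = [[39, -16], [-17, 7]]  ->  [[7401, -3038], [25007, -10265]]
... * rho(b^-1) = [[5, 2], [17, 7]]  ->  [[-14641, -6464], [-49470, -21841]]
... * rho(a) = [[7, 16], [17, 39]]  ->  [[-212375, -486352], [-717587, -1643319]]
... * rho(a) = [[7, 16], [17, 39]]  ->  [[-9754609, -22365728], [-32959532, -75570833]]
... * rho(b^-1) = [[5, 2], [17, 7]]  ->  [[-428990421, -176069314], [-1449501821, -594914895]]
... * rho(a) = [[7, 16], [17, 39]]  ->  [[-5996111285, -13730549982], [-20260065962, -46393710041]]
... * rho(b^-1) = [[5, 2], [17, 7]]  ->  [[-263399906119, -108106072444], [-889993400507, -365276102211]]
tr = -263399906119 + -365276102211 = -628676008330

-628676008330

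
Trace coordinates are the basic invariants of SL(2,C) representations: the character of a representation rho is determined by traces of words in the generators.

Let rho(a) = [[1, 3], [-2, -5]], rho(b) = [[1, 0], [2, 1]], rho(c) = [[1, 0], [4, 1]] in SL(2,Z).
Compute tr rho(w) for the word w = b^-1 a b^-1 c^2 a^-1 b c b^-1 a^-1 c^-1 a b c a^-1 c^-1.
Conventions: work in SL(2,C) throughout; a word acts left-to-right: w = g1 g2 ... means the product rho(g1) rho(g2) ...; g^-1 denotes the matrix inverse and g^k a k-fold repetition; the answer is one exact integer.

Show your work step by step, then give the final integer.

-1133806

rho(b^-1) = [[1, 0], [-2, 1]]
... * rho(a) = [[1, 3], [-2, -5]]  ->  [[1, 3], [-4, -11]]
... * rho(b^-1) = [[1, 0], [-2, 1]]  ->  [[-5, 3], [18, -11]]
... * rho(c) = [[1, 0], [4, 1]]  ->  [[7, 3], [-26, -11]]
... * rho(c) = [[1, 0], [4, 1]]  ->  [[19, 3], [-70, -11]]
... * rho(a^-1) = [[-5, -3], [2, 1]]  ->  [[-89, -54], [328, 199]]
... * rho(b) = [[1, 0], [2, 1]]  ->  [[-197, -54], [726, 199]]
... * rho(c) = [[1, 0], [4, 1]]  ->  [[-413, -54], [1522, 199]]
... * rho(b^-1) = [[1, 0], [-2, 1]]  ->  [[-305, -54], [1124, 199]]
... * rho(a^-1) = [[-5, -3], [2, 1]]  ->  [[1417, 861], [-5222, -3173]]
... * rho(c^-1) = [[1, 0], [-4, 1]]  ->  [[-2027, 861], [7470, -3173]]
... * rho(a) = [[1, 3], [-2, -5]]  ->  [[-3749, -10386], [13816, 38275]]
... * rho(b) = [[1, 0], [2, 1]]  ->  [[-24521, -10386], [90366, 38275]]
... * rho(c) = [[1, 0], [4, 1]]  ->  [[-66065, -10386], [243466, 38275]]
... * rho(a^-1) = [[-5, -3], [2, 1]]  ->  [[309553, 187809], [-1140780, -692123]]
... * rho(c^-1) = [[1, 0], [-4, 1]]  ->  [[-441683, 187809], [1627712, -692123]]
tr = -441683 + -692123 = -1133806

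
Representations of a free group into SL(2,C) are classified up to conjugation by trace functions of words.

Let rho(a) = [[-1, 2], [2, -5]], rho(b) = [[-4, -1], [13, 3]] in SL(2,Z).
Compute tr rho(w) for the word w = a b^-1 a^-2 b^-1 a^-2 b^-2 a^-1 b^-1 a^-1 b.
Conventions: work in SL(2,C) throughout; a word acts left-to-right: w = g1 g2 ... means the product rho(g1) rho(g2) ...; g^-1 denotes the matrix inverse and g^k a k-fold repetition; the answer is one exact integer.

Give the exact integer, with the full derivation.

rho(a) = [[-1, 2], [2, -5]]
... * rho(b^-1) = [[3, 1], [-13, -4]]  ->  [[-29, -9], [71, 22]]
... * rho(a^-1) = [[-5, -2], [-2, -1]]  ->  [[163, 67], [-399, -164]]
... * rho(a^-1) = [[-5, -2], [-2, -1]]  ->  [[-949, -393], [2323, 962]]
... * rho(b^-1) = [[3, 1], [-13, -4]]  ->  [[2262, 623], [-5537, -1525]]
... * rho(a^-1) = [[-5, -2], [-2, -1]]  ->  [[-12556, -5147], [30735, 12599]]
... * rho(a^-1) = [[-5, -2], [-2, -1]]  ->  [[73074, 30259], [-178873, -74069]]
... * rho(b^-1) = [[3, 1], [-13, -4]]  ->  [[-174145, -47962], [426278, 117403]]
... * rho(b^-1) = [[3, 1], [-13, -4]]  ->  [[101071, 17703], [-247405, -43334]]
... * rho(a^-1) = [[-5, -2], [-2, -1]]  ->  [[-540761, -219845], [1323693, 538144]]
... * rho(b^-1) = [[3, 1], [-13, -4]]  ->  [[1235702, 338619], [-3024793, -828883]]
... * rho(a^-1) = [[-5, -2], [-2, -1]]  ->  [[-6855748, -2810023], [16781731, 6878469]]
... * rho(b) = [[-4, -1], [13, 3]]  ->  [[-9107307, -1574321], [22293173, 3853676]]
tr = -9107307 + 3853676 = -5253631

-5253631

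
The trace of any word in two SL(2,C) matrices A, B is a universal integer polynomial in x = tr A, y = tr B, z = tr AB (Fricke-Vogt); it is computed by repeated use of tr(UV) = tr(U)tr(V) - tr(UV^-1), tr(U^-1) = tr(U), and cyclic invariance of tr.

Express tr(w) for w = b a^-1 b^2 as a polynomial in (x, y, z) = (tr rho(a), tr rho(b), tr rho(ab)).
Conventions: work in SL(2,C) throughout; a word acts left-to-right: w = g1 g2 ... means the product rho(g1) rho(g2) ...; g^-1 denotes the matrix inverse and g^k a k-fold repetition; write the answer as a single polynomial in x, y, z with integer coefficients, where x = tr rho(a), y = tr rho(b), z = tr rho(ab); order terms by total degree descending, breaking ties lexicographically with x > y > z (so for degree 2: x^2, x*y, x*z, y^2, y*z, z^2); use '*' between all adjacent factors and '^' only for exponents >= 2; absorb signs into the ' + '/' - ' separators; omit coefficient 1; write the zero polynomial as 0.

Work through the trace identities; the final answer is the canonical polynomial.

reduce: trace(b^2) = trace(b) * trace(b) - trace(1)   [square of b] = y^2 - 2
so trace(b^3) = trace(b) * trace(b^2) - trace(b)   [square of b] = y^3 - 3*y
trace(a b^2) = trace(b) * trace(a b) - trace(a)   [square of b] = y*z - x
so trace(b^3 a) = trace(b) * trace(a b^2) - trace(a b)   [square of b] = y^2*z - x*y - z
reduce: trace(b a^-1 b^2) = trace(b^3) * trace(a) - trace(b^3 a)   [inverse elimination on a] = x*y^3 - y^2*z - 2*x*y + z

x*y^3 - y^2*z - 2*x*y + z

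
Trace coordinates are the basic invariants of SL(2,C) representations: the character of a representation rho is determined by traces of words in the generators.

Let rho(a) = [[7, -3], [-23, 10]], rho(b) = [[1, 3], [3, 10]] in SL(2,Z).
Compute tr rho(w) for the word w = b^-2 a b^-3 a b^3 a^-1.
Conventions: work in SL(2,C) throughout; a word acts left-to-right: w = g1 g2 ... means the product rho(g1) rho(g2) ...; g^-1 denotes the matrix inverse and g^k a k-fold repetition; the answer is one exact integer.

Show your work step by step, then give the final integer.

-103482781639

rho(b^-1) = [[10, -3], [-3, 1]]
... * rho(b^-1) = [[10, -3], [-3, 1]]  ->  [[109, -33], [-33, 10]]
... * rho(a) = [[7, -3], [-23, 10]]  ->  [[1522, -657], [-461, 199]]
... * rho(b^-1) = [[10, -3], [-3, 1]]  ->  [[17191, -5223], [-5207, 1582]]
... * rho(b^-1) = [[10, -3], [-3, 1]]  ->  [[187579, -56796], [-56816, 17203]]
... * rho(b^-1) = [[10, -3], [-3, 1]]  ->  [[2046178, -619533], [-619769, 187651]]
... * rho(a) = [[7, -3], [-23, 10]]  ->  [[28572505, -12333864], [-8654356, 3735817]]
... * rho(b) = [[1, 3], [3, 10]]  ->  [[-8429087, -37621125], [2553095, 11395102]]
... * rho(b) = [[1, 3], [3, 10]]  ->  [[-121292462, -401498511], [36738401, 121610305]]
... * rho(b) = [[1, 3], [3, 10]]  ->  [[-1325787995, -4378862496], [401569316, 1326318253]]
... * rho(a^-1) = [[10, 3], [23, 7]]  ->  [[-113971717358, -34629401457], [34521012979, 10488935719]]
tr = -113971717358 + 10488935719 = -103482781639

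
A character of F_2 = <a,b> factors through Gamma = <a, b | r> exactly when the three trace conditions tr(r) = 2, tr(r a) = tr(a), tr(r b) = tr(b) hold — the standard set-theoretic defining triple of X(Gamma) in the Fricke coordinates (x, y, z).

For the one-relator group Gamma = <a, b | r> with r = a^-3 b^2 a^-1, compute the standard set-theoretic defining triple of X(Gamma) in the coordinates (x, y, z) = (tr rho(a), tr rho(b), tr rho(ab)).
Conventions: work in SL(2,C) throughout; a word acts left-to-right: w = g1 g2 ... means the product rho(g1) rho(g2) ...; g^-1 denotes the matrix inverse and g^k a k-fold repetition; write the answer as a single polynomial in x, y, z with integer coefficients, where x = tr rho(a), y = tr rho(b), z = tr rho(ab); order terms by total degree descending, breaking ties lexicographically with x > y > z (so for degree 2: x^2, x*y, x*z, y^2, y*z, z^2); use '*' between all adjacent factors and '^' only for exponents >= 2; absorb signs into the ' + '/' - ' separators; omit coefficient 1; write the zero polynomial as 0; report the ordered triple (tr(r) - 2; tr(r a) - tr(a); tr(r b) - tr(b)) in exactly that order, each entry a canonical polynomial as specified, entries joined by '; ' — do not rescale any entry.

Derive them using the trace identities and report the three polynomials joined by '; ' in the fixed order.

x^4*y^2 - x^3*y*z - x^4 - 3*x^2*y^2 + 2*x*y*z + 4*x^2 + y^2 - 4; x^3*y^2 - x^2*y*z - x^3 - 2*x*y^2 + y*z + 2*x; x^4*y^3 - 2*x^3*y^2*z - x^4*y - 2*x^2*y^3 + x^2*y*z^2 + x^3*z + 3*x*y^2*z + 2*x^2*y - y*z^2 - 2*x*z

tr(b^2) = tr(b) tr(b) - tr(1) = y^2 - 2
tr(b^2 a) = tr(b) tr(a b) - tr(a) = y*z - x
apply: tr(a^-1 b^2) = tr(b^2) tr(a) - tr(b^2 a) = x*y^2 - y*z - x
apply: tr(a^-2 b^2) = tr(a^-1 b^2) tr(a) - tr(a^-1 b^2 a) = x^2*y^2 - x*y*z - x^2 - y^2 + 2
tr(a^-3 b^2) = tr(a^-2 b^2) tr(a) - tr(a^-2 b^2 a) = x^3*y^2 - x^2*y*z - x^3 - 2*x*y^2 + y*z + 3*x
tr(a^-3 b^2 a^-1) = tr(a^-3 b^2) tr(a) - tr(a^-3 b^2 a) = x^4*y^2 - x^3*y*z - x^4 - 3*x^2*y^2 + 2*x*y*z + 4*x^2 + y^2 - 2
apply: tr(b^3) = tr(b) tr(b^2) - tr(b) = y^3 - 3*y
use: tr(b^3 a) = tr(b) tr(a b^2) - tr(a b) = y^2*z - x*y - z
tr(a^-1 b^3) = tr(b^3) tr(a) - tr(b^3 a) = x*y^3 - y^2*z - 2*x*y + z
tr(a^-2 b^3) = tr(a^-1 b^3) tr(a) - tr(a^-1 b^3 a) = x^2*y^3 - x*y^2*z - 2*x^2*y - y^3 + x*z + 3*y
tr(b a^-3 b^2) = tr(a^-2 b^3) tr(a) - tr(a^-2 b^3 a) = x^3*y^3 - x^2*y^2*z - 2*x^3*y - 2*x*y^3 + x^2*z + y^2*z + 5*x*y - z
apply: tr(a b a b) = tr(b a) tr(b a) - tr(1) = z^2 - 2
use: tr(a b a) = tr(a) tr(b a) - tr(b) = x*z - y
use: tr(b^2 a b a) = tr(b) tr(a b a b) - tr(a b a) = y*z^2 - x*z - y
tr(a^-1 b^2 a b) = tr(b^2 a b) tr(a) - tr(b^2 a b a) = x*y^2*z - x^2*y - y*z^2 + y
tr(a^-1 b^2 a b a^-1) = tr(a^-1 b^2 a b) tr(a) - tr(a^-1 b^2 a b a) = x^2*y^2*z - x^3*y - x*y*z^2 - y^2*z + 2*x*y + z
tr(b a^-3 b^2 a) = tr(a^-1 b^2 a b a^-1) tr(a) - tr(a^-1 b^2 a b) = x^3*y^2*z - x^4*y - x^2*y*z^2 - 2*x*y^2*z + 3*x^2*y + y*z^2 + x*z - y
tr(a^-3 b^2 a^-1 b) = tr(b a^-3 b^2) tr(a) - tr(b a^-3 b^2 a) = x^4*y^3 - 2*x^3*y^2*z - x^4*y - 2*x^2*y^3 + x^2*y*z^2 + x^3*z + 3*x*y^2*z + 2*x^2*y - y*z^2 - 2*x*z + y
assemble the triple (tr(r) - 2; tr(r a) - x; tr(r b) - y)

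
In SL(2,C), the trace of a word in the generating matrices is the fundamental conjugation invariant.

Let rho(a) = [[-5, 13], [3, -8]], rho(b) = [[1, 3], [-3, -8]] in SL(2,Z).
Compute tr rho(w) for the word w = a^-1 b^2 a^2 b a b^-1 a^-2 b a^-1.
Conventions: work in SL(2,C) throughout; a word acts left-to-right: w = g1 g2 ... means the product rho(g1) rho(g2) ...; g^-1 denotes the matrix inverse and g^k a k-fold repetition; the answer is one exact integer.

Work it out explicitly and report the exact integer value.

-42613143691

rho(a^-1) = [[-8, -13], [-3, -5]]
... * rho(b) = [[1, 3], [-3, -8]]  ->  [[31, 80], [12, 31]]
... * rho(b) = [[1, 3], [-3, -8]]  ->  [[-209, -547], [-81, -212]]
... * rho(a) = [[-5, 13], [3, -8]]  ->  [[-596, 1659], [-231, 643]]
... * rho(a) = [[-5, 13], [3, -8]]  ->  [[7957, -21020], [3084, -8147]]
... * rho(b) = [[1, 3], [-3, -8]]  ->  [[71017, 192031], [27525, 74428]]
... * rho(a) = [[-5, 13], [3, -8]]  ->  [[221008, -613027], [85659, -237599]]
... * rho(b^-1) = [[-8, -3], [3, 1]]  ->  [[-3607145, -1276051], [-1398069, -494576]]
... * rho(a^-1) = [[-8, -13], [-3, -5]]  ->  [[32685313, 53273140], [12668280, 20647777]]
... * rho(a^-1) = [[-8, -13], [-3, -5]]  ->  [[-421301924, -691274769], [-163289571, -267926525]]
... * rho(b) = [[1, 3], [-3, -8]]  ->  [[1652522383, 4266292380], [640490004, 1653543487]]
... * rho(a^-1) = [[-8, -13], [-3, -5]]  ->  [[-26019056204, -42814252879], [-10084550493, -16594087487]]
tr = -26019056204 + -16594087487 = -42613143691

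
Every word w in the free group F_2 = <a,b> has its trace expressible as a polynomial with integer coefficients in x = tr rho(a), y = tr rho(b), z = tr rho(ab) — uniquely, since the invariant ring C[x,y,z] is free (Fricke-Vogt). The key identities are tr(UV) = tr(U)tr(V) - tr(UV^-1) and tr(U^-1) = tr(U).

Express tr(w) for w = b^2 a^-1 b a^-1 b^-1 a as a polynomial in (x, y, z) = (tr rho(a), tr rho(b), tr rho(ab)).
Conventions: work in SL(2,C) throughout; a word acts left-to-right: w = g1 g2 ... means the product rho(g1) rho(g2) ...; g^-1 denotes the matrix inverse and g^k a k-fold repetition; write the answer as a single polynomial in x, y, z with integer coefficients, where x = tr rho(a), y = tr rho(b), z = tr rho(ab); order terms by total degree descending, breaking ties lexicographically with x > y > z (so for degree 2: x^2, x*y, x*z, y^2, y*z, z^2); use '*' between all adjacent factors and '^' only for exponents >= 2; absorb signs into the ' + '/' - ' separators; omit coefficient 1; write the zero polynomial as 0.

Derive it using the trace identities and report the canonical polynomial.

trace(b^2) = trace(b) trace(b) - trace(1)   [square of b] = y^2 - 2
trace(a b^2) = trace(b) trace(a b) - trace(a)   [square of b] = y*z - x
trace(b^3 a) = trace(b) trace(a b^2) - trace(a b)   [square of b] = y^2*z - x*y - z
trace(b^3) = trace(b) trace(b^2) - trace(b)   [square of b] = y^3 - 3*y
trace(a b^3 a) = trace(a) trace(b^3 a) - trace(b^3)   [square of a] = x*y^2*z - x^2*y - y^3 - x*z + 3*y
trace(a b a b) = trace(b a) trace(b a) - trace(1)   [split at a repeated b] = z^2 - 2
trace(a b a) = trace(a) trace(b a) - trace(b)   [square of a] = x*z - y
trace(b a b a b) = trace(b) trace(a b a b) - trace(a b a)   [square of b] = y*z^2 - x*z - y
trace(a b^3 a b) = trace(b) trace(b a b a b) - trace(b a b a)   [square of b] = y^2*z^2 - x*y*z - y^2 - z^2 + 2
trace(b a b^-1 a b^2) = trace(a b^3 a) trace(b) - trace(a b^3 a b)   [inverse elimination on b] = x*y^3*z - x^2*y^2 - y^4 - y^2*z^2 + 4*y^2 + z^2 - 2
trace(a b^2 a b a) = trace(a) trace(b^2 a b a) - trace(b^2 a b)   [square of a] = x*y*z^2 - x^2*z - y^2*z + z
trace(a b a b a b) = trace(a b) trace(a b a b) - trace(a^-1 b^-1)   [split at a repeated a] = z^3 - 3*z
trace(a b a b a) = trace(a) trace(b a b a) - trace(b a b)   [square of a] = x*z^2 - y*z - x
trace(a b^2 a b a b) = trace(b) trace(a b a b a b) - trace(a b a b a)   [square of b] = y*z^3 - x*z^2 - 2*y*z + x
trace(b a b^-1 a b^2 a) = trace(a b^2 a b a) trace(b) - trace(a b^2 a b a b)   [inverse elimination on b] = x*y^2*z^2 - x^2*y*z - y^3*z - y*z^3 + x*z^2 + 3*y*z - x
trace(b^-1 a b^2 a^-1 b a) = trace(b a b^-1 a b^2) trace(a) - trace(b a b^-1 a b^2 a)   [inverse elimination on a] = x^2*y^3*z - x^3*y^2 - x*y^4 - 2*x*y^2*z^2 + x^2*y*z + y^3*z + y*z^3 + 4*x*y^2 - 3*y*z - x
trace(b^2 a^-1 b a^-1 b^-1 a) = trace(b^-1 a b^2 a^-1 b) trace(a) - trace(b^-1 a b^2 a^-1 b a)   [inverse elimination on a] = -x^2*y^3*z + x^3*y^2 + x*y^4 + 2*x*y^2*z^2 - x^2*y*z - y^3*z - y*z^3 - 3*x*y^2 + 3*y*z - x

-x^2*y^3*z + x^3*y^2 + x*y^4 + 2*x*y^2*z^2 - x^2*y*z - y^3*z - y*z^3 - 3*x*y^2 + 3*y*z - x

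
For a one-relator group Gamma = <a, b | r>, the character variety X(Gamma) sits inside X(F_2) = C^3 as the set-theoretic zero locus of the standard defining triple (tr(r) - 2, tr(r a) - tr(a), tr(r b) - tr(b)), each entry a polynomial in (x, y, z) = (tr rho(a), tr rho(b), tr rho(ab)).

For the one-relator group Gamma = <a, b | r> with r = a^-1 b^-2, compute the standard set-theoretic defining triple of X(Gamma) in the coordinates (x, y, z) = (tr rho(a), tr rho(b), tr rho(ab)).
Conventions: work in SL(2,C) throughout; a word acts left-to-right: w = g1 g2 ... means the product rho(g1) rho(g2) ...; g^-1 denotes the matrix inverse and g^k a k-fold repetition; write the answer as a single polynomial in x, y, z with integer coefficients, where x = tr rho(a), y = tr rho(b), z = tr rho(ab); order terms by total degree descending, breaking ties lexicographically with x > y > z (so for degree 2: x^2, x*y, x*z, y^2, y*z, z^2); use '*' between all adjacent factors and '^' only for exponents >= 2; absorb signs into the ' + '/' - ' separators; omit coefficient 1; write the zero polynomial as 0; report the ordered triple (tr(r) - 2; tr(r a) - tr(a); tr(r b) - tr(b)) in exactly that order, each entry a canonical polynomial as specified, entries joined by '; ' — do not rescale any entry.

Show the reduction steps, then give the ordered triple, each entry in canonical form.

y*z - x - 2; y^2 - x - 2; -y + z

reduce: trace(b^-1) = trace(b) = y
reduce: trace(b^-1 a) = trace(a)*trace(b) - trace(a b) = x*y - z
so trace(a^-1 b^-1) = trace(b^-1)*trace(a) - trace(b^-1 a) = z
trace(a^-1 b^-2) = trace(a^-1 b^-1)*trace(b) - trace(a^-1) = y*z - x
trace(b^-2) = trace(b^-1)*trace(b) - trace(1)   [inverse elimination on b] = y^2 - 2
assemble the triple (trace(r) - 2; trace(r a) - x; trace(r b) - y)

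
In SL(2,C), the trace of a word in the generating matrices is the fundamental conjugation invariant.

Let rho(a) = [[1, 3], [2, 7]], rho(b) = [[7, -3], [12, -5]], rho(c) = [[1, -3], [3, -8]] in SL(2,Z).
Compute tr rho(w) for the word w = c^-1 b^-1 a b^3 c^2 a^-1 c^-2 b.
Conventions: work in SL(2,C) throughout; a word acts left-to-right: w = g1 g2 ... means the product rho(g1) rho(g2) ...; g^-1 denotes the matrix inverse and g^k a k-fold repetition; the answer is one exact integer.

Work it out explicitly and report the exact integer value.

-698146

rho(c^-1) = [[-8, 3], [-3, 1]]
... * rho(b^-1) = [[-5, 3], [-12, 7]]  ->  [[4, -3], [3, -2]]
... * rho(a) = [[1, 3], [2, 7]]  ->  [[-2, -9], [-1, -5]]
... * rho(b) = [[7, -3], [12, -5]]  ->  [[-122, 51], [-67, 28]]
... * rho(b) = [[7, -3], [12, -5]]  ->  [[-242, 111], [-133, 61]]
... * rho(b) = [[7, -3], [12, -5]]  ->  [[-362, 171], [-199, 94]]
... * rho(c) = [[1, -3], [3, -8]]  ->  [[151, -282], [83, -155]]
... * rho(c) = [[1, -3], [3, -8]]  ->  [[-695, 1803], [-382, 991]]
... * rho(a^-1) = [[7, -3], [-2, 1]]  ->  [[-8471, 3888], [-4656, 2137]]
... * rho(c^-1) = [[-8, 3], [-3, 1]]  ->  [[56104, -21525], [30837, -11831]]
... * rho(c^-1) = [[-8, 3], [-3, 1]]  ->  [[-384257, 146787], [-211203, 80680]]
... * rho(b) = [[7, -3], [12, -5]]  ->  [[-928355, 418836], [-510261, 230209]]
tr = -928355 + 230209 = -698146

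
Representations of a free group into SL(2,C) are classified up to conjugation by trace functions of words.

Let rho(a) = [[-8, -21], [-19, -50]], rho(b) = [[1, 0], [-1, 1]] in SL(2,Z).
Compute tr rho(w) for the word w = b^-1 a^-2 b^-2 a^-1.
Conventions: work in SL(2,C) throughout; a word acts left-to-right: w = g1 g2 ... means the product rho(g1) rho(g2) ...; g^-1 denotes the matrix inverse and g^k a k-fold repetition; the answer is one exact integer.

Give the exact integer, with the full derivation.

-34225

rho(b^-1) = [[1, 0], [1, 1]]
... * rho(a^-1) = [[-50, 21], [19, -8]]  ->  [[-50, 21], [-31, 13]]
... * rho(a^-1) = [[-50, 21], [19, -8]]  ->  [[2899, -1218], [1797, -755]]
... * rho(b^-1) = [[1, 0], [1, 1]]  ->  [[1681, -1218], [1042, -755]]
... * rho(b^-1) = [[1, 0], [1, 1]]  ->  [[463, -1218], [287, -755]]
... * rho(a^-1) = [[-50, 21], [19, -8]]  ->  [[-46292, 19467], [-28695, 12067]]
tr = -46292 + 12067 = -34225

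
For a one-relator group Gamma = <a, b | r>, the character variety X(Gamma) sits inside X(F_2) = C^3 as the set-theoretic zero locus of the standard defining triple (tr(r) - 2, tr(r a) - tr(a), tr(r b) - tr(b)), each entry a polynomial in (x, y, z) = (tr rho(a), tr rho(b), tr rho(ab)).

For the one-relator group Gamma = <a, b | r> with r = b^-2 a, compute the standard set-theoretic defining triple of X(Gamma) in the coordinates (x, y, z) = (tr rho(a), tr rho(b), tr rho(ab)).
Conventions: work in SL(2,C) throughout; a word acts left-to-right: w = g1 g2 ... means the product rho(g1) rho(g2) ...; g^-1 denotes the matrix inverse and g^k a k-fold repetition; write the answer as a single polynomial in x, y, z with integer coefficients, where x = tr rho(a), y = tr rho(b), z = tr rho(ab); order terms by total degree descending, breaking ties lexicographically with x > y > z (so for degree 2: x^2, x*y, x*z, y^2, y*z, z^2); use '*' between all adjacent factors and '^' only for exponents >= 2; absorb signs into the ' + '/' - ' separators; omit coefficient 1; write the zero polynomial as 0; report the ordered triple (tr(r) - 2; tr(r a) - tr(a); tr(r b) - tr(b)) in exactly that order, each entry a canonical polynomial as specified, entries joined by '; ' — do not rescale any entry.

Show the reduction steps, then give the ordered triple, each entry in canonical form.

x*y^2 - y*z - x - 2; x^2*y^2 - x*y*z - x^2 - y^2 - x + 2; x*y - y - z

tr(a b^-1) = tr(a)*tr(b) - tr(a b)  (eliminate b^-1) = x*y - z
tr(b^-2 a) = tr(a b^-1)*tr(b) - tr(a)  (eliminate b^-1) = x*y^2 - y*z - x
tr(a^2) = tr(a)*tr(a) - tr(1)  (reduce the a square) = x^2 - 2
tr(a^2 b) = tr(a)*tr(b a) - tr(b)  (reduce the a square) = x*z - y
tr(b^-1 a^2) = tr(a^2)*tr(b) - tr(a^2 b)  (eliminate b^-1) = x^2*y - x*z - y
tr(b^-2 a^2) = tr(b^-1 a^2)*tr(b) - tr(b^-1 a^2 b)  (eliminate b^-1) = x^2*y^2 - x*y*z - x^2 - y^2 + 2
assemble the triple (tr(r) - 2; tr(r a) - x; tr(r b) - y)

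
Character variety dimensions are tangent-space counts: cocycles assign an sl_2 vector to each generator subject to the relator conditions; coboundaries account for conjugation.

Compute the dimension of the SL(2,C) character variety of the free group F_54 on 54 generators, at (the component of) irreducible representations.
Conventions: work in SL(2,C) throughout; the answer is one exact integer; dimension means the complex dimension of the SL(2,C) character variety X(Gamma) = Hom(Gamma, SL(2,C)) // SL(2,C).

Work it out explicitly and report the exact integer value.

The free group F_54: 54 generators, no relators.
So Z^1 = (sl_2)^54 in full: dim Z^1 = 162.
At an irreducible rho the centralizer of the image in sl_2 is 0, so the coboundary map sl_2 -> Z^1 is injective: dim B^1 = 3.
dim X = dim H^1 = dim Z^1 - dim B^1 = 162 - 3 = 159.

159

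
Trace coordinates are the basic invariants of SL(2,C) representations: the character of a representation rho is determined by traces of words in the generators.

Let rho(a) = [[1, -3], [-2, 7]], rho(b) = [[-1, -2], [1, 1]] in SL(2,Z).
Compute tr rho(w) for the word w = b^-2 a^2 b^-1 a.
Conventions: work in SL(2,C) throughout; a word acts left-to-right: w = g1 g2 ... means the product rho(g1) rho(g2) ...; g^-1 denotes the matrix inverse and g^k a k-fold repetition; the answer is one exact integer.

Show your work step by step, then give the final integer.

rho(b^-1) = [[1, 2], [-1, -1]]
... * rho(b^-1) = [[1, 2], [-1, -1]]  ->  [[-1, 0], [0, -1]]
... * rho(a) = [[1, -3], [-2, 7]]  ->  [[-1, 3], [2, -7]]
... * rho(a) = [[1, -3], [-2, 7]]  ->  [[-7, 24], [16, -55]]
... * rho(b^-1) = [[1, 2], [-1, -1]]  ->  [[-31, -38], [71, 87]]
... * rho(a) = [[1, -3], [-2, 7]]  ->  [[45, -173], [-103, 396]]
tr = 45 + 396 = 441

441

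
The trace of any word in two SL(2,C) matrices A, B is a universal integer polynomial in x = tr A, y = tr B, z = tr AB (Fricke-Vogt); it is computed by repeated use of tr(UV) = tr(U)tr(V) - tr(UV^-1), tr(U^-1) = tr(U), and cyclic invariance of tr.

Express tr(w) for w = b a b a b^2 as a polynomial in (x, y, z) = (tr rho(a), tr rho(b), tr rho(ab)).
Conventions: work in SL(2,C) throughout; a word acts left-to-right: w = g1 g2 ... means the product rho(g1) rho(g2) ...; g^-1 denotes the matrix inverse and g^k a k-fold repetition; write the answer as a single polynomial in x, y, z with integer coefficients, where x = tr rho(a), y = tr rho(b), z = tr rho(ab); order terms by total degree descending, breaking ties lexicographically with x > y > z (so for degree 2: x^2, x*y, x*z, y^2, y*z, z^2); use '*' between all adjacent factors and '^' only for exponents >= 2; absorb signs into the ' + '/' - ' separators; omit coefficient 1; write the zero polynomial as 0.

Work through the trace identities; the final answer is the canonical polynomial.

y^2*z^2 - x*y*z - y^2 - z^2 + 2

tr(a b a b) = tr(a b) * tr(a b) - tr(1)   [split at a repeated a] = z^2 - 2
tr(a b a) = tr(a) * tr(b a) - tr(b)   [square of a] = x*z - y
tr(a b a b^2) = tr(b) * tr(a b a b) - tr(a b a)   [square of b] = y*z^2 - x*z - y
tr(b a b a b^2) = tr(b) * tr(a b a b^2) - tr(a b a b)   [square of b] = y^2*z^2 - x*y*z - y^2 - z^2 + 2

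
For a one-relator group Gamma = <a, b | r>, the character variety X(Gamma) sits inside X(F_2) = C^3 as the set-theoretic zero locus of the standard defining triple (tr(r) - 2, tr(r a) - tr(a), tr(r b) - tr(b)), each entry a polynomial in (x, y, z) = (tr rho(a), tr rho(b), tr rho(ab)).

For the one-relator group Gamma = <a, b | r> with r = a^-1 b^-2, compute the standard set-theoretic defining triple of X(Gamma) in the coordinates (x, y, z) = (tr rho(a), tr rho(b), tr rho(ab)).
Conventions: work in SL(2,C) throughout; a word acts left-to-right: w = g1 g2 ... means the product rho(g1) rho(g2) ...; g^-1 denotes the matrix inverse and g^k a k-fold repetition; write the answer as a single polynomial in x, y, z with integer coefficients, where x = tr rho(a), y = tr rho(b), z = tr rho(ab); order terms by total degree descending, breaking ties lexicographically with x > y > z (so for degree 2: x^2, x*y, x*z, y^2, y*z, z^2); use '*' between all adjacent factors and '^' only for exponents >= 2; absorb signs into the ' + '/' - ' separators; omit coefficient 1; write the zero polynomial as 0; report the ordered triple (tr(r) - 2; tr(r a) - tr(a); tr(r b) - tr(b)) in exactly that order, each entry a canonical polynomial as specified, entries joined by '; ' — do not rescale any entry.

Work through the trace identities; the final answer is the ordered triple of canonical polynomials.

y*z - x - 2; y^2 - x - 2; -y + z

tr(b^-1) = tr(b) = y
reduce: tr(b^-1 a) = tr(a) * tr(b) - tr(a b)  (eliminate b^-1) = x*y - z
tr(b^-1 a^-1) = tr(b^-1) * tr(a) - tr(b^-1 a)  (eliminate a^-1) = z
tr(a^-1 b^-2) = tr(b^-1 a^-1) * tr(b) - tr(b^-1 a^-1 b)  (eliminate b^-1) = y*z - x
tr(b^-2) = tr(b^-1) * tr(b) - tr(1) = y^2 - 2
assemble the triple (tr(r) - 2; tr(r a) - x; tr(r b) - y)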